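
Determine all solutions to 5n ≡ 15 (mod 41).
3

Since gcd(5, 41) = 1 divides 15, a solution exists.
Multiply both sides by the inverse of 5 mod 41:
  5^(-1) mod 41 = 33
  x ≡ 33 × 15 ≡ 495 ≡ 3 (mod 41)
Verification: 5 × 3 = 15 = 0 × 41 + 15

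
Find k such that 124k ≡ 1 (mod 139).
124^(-1) ≡ 37 (mod 139). Verification: 124 × 37 = 4588 ≡ 1 (mod 139)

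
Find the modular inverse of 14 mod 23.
14^(-1) ≡ 5 (mod 23). Verification: 14 × 5 = 70 ≡ 1 (mod 23)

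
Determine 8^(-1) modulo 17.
8^(-1) ≡ 15 (mod 17). Verification: 8 × 15 = 120 ≡ 1 (mod 17)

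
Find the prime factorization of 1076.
2^2 × 269

Divide by primes starting from smallest:
1076 ÷ 2 = 538
538 ÷ 2 = 269
269 ÷ 269 = 1

1076 = 2^2 × 269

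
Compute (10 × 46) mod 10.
0

(10 × 46) = 460
460 mod 10 = 0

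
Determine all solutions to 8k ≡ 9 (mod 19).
13

Since gcd(8, 19) = 1 divides 9, a solution exists.
Multiply both sides by the inverse of 8 mod 19:
  8^(-1) mod 19 = 12
  x ≡ 12 × 9 ≡ 108 ≡ 13 (mod 19)
Verification: 8 × 13 = 104 = 5 × 19 + 9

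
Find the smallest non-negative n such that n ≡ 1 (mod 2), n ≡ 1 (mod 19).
1

Using the Chinese Remainder Theorem:
M = product of moduli = 38
For equation 1: M_1 = 19, 19 ≡ 1 (mod 2), inverse of 19 mod 2 is 1 (check: 1 × 1 = 1 ≡ 1 (mod 2))
For equation 2: M_2 = 2, 2 ≡ 2 (mod 19), inverse of 2 mod 19 is 10 (check: 2 × 10 = 20 ≡ 1 (mod 19))
Combine: n ≡ Σ r_i×M_i×(M_i⁻¹ mod m_i) = 1×19×1 + 1×2×10 = 19 + 20 = 39
39 mod 38 = 1
n ≡ 1 (mod 38)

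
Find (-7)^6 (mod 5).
(-7) ≡ 3 (mod 5). 6 = 4 + 2 (binary 110). Repeated squaring mod 5: 3^1 ≡ 3; 3^2 ≡ 3² = 9 ≡ 4; 3^4 ≡ 4² = 16 ≡ 1. Multiply: (-7)^6 ≡ 3^4 × 3^2 ≡ 1 × 4 (mod 5): 1 × 4 = 4 ≡ 4. So (-7)^6 ≡ 4 (mod 5).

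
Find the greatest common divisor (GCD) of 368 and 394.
2

Using the Euclidean algorithm:
368 = 0 × 394 + 368
394 = 1 × 368 + 26
368 = 14 × 26 + 4
26 = 6 × 4 + 2
4 = 2 × 2 + 0

GCD(368, 394) = 2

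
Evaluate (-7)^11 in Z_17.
Using repeated squaring. (-7) ≡ 10 (mod 17). 11 = 8 + 2 + 1 (binary 1011). Repeated squaring mod 17: 10^1 ≡ 10; 10^2 ≡ 10² = 100 ≡ 15; 10^4 ≡ 15² = 225 ≡ 4; 10^8 ≡ 4² = 16 ≡ 16. Multiply: (-7)^11 ≡ 10^8 × 10^2 × 10^1 ≡ 16 × 15 × 10 (mod 17): 16 × 15 = 240 ≡ 2; 2 × 10 = 20 ≡ 3. So (-7)^11 ≡ 3 (mod 17).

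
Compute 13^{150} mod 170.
169

Using successive squaring:
Binary expansion of 150: 10010110
Powers of 13 mod 170 (each is the square of the previous):
  13^1 ≡ 13 (mod 170)
  13^2 ≡ 13² = 169 ≡ 169 (mod 170)
  13^4 ≡ 169² = 28561 ≡ 1 (mod 170)
  13^8 ≡ 1² = 1 ≡ 1 (mod 170)
  13^16 ≡ 1² = 1 ≡ 1 (mod 170)
  13^32 ≡ 1² = 1 ≡ 1 (mod 170)
  13^64 ≡ 1² = 1 ≡ 1 (mod 170)
  13^128 ≡ 1² = 1 ≡ 1 (mod 170)
150 = 128 + 16 + 4 + 2, so 13^150 = 13^128 × 13^16 × 13^4 × 13^2 ≡ 1 × 1 × 1 × 169 (mod 170)
Multiplying step by step:
  1 × 1 = 1 ≡ 1 (mod 170)
  1 × 1 = 1 ≡ 1 (mod 170)
  1 × 169 = 169 ≡ 169 (mod 170)
Result: 13^150 ≡ 169 (mod 170)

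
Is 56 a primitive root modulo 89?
p - 1 = 88 has prime divisors 2, 11. Check 56^(88/q) mod 89 for each: 56^(88/2) = 56^44 ≡ 88, 56^(88/11) = 56^8 ≡ 16 (mod 89). None of these is 1, so 56 has order 88 = φ(89), so it is a primitive root mod 89.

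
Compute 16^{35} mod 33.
1

Using successive squaring:
Binary expansion of 35: 100011
Powers of 16 mod 33 (each is the square of the previous):
  16^1 ≡ 16 (mod 33)
  16^2 ≡ 16² = 256 ≡ 25 (mod 33)
  16^4 ≡ 25² = 625 ≡ 31 (mod 33)
  16^8 ≡ 31² = 961 ≡ 4 (mod 33)
  16^16 ≡ 4² = 16 ≡ 16 (mod 33)
  16^32 ≡ 16² = 256 ≡ 25 (mod 33)
35 = 32 + 2 + 1, so 16^35 = 16^32 × 16^2 × 16^1 ≡ 25 × 25 × 16 (mod 33)
Multiplying step by step:
  25 × 25 = 625 ≡ 31 (mod 33)
  31 × 16 = 496 ≡ 1 (mod 33)
Result: 16^35 ≡ 1 (mod 33)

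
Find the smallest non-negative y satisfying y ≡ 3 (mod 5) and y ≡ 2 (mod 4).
M = 5 × 4 = 20. M₁ = 4, y₁ ≡ 4 (mod 5). M₂ = 5, y₂ ≡ 1 (mod 4). y = 3×4×4 + 2×5×1 ≡ 18 (mod 20)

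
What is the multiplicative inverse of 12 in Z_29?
17

Using Extended Euclidean Algorithm:
gcd(12, 29) = 1
Bezout coefficients: 12 × -12 + 29 × 5 = 1
So 12 × -12 ≡ 1 (mod 29)
The inverse is -12 mod 29 = 17
Verification: 12 × 17 = 204 = 7 × 29 + 1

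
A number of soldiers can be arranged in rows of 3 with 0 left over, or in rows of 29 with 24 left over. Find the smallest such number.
M = 3 × 29 = 87. M₁ = 29, y₁ ≡ 2 (mod 3). M₂ = 3, y₂ ≡ 10 (mod 29). t = 0×29×2 + 24×3×10 ≡ 24 (mod 87). The smallest positive such number is 24.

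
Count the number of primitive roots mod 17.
Number of primitive roots mod 17 = φ(16) = 8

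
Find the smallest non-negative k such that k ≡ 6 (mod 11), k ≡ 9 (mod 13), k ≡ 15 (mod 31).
1348

Using the Chinese Remainder Theorem:
M = product of moduli = 4433
For equation 1: M_1 = 403, 403 ≡ 7 (mod 11), inverse of 403 mod 11 is 8 (check: 7 × 8 = 56 ≡ 1 (mod 11))
For equation 2: M_2 = 341, 341 ≡ 3 (mod 13), inverse of 341 mod 13 is 9 (check: 3 × 9 = 27 ≡ 1 (mod 13))
For equation 3: M_3 = 143, 143 ≡ 19 (mod 31), inverse of 143 mod 31 is 18 (check: 19 × 18 = 342 ≡ 1 (mod 31))
Combine: k ≡ Σ r_i×M_i×(M_i⁻¹ mod m_i) = 6×403×8 + 9×341×9 + 15×143×18 = 19344 + 27621 + 38610 = 85575
85575 mod 4433 = 1348
k ≡ 1348 (mod 4433)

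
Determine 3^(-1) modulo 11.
3^(-1) ≡ 4 (mod 11). Verification: 3 × 4 = 12 ≡ 1 (mod 11)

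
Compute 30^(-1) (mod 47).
30^(-1) ≡ 11 (mod 47). Verification: 30 × 11 = 330 ≡ 1 (mod 47)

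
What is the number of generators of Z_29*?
Number of primitive roots mod 29 = φ(28) = 12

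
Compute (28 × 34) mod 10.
2

(28 × 34) = 952
952 mod 10 = 2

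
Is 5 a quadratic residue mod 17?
By Euler's criterion: 5^{8} ≡ 16 (mod 17). Since this equals -1 (≡ 16), 5 is not a QR.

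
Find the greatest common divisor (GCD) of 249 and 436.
1

Using the Euclidean algorithm:
249 = 0 × 436 + 249
436 = 1 × 249 + 187
249 = 1 × 187 + 62
187 = 3 × 62 + 1
62 = 62 × 1 + 0

GCD(249, 436) = 1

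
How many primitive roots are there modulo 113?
Number of primitive roots mod 113 = φ(112) = 48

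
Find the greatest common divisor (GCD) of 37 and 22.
1

Using the Euclidean algorithm:
37 = 1 × 22 + 15
22 = 1 × 15 + 7
15 = 2 × 7 + 1
7 = 7 × 1 + 0

GCD(37, 22) = 1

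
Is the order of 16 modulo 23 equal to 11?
Yes, ord_23(16) = 11.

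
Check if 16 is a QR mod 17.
By Euler's criterion: 16^{8} ≡ 1 (mod 17). Since this equals 1, 16 is a QR.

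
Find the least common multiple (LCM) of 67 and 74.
4958

First find GCD(67, 74) using the Euclidean algorithm:
67 = 0 × 74 + 67
74 = 1 × 67 + 7
67 = 9 × 7 + 4
7 = 1 × 4 + 3
4 = 1 × 3 + 1
3 = 3 × 1 + 0
GCD(67, 74) = 1

LCM formula: LCM(a, b) = (a × b) / GCD(a, b)
LCM(67, 74) = (67 × 74) / 1
LCM(67, 74) = 4958 / 1
LCM(67, 74) = 4958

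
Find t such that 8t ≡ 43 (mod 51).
50

Since gcd(8, 51) = 1 divides 43, a solution exists.
Multiply both sides by the inverse of 8 mod 51:
  8^(-1) mod 51 = 32
  x ≡ 32 × 43 ≡ 1376 ≡ 50 (mod 51)
Verification: 8 × 50 = 400 = 7 × 51 + 43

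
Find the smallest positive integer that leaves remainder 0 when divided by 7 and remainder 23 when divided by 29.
M = 7 × 29 = 203. M₁ = 29, y₁ ≡ 1 (mod 7). M₂ = 7, y₂ ≡ 25 (mod 29). z = 0×29×1 + 23×7×25 ≡ 168 (mod 203). The smallest positive such number is 168.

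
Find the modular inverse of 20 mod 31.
20^(-1) ≡ 14 (mod 31). Verification: 20 × 14 = 280 ≡ 1 (mod 31)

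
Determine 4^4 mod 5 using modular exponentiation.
4 = 4 (binary 100). Repeated squaring mod 5: 4^1 ≡ 4; 4^2 ≡ 4² = 16 ≡ 1; 4^4 ≡ 1² = 1 ≡ 1. So 4^4 ≡ 1 (mod 5).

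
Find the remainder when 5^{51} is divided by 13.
By Fermat: 5^{12} ≡ 1 (mod 13). 51 = 4×12 + 3. So 5^{51} ≡ 5^{3} ≡ 8 (mod 13)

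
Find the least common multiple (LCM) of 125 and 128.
16000

First find GCD(125, 128) using the Euclidean algorithm:
125 = 0 × 128 + 125
128 = 1 × 125 + 3
125 = 41 × 3 + 2
3 = 1 × 2 + 1
2 = 2 × 1 + 0
GCD(125, 128) = 1

LCM formula: LCM(a, b) = (a × b) / GCD(a, b)
LCM(125, 128) = (125 × 128) / 1
LCM(125, 128) = 16000 / 1
LCM(125, 128) = 16000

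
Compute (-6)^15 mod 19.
Using repeated squaring. (-6) ≡ 13 (mod 19). 15 = 8 + 4 + 2 + 1 (binary 1111). Repeated squaring mod 19: 13^1 ≡ 13; 13^2 ≡ 13² = 169 ≡ 17; 13^4 ≡ 17² = 289 ≡ 4; 13^8 ≡ 4² = 16 ≡ 16. Multiply: (-6)^15 ≡ 13^8 × 13^4 × 13^2 × 13^1 ≡ 16 × 4 × 17 × 13 (mod 19): 16 × 4 = 64 ≡ 7; 7 × 17 = 119 ≡ 5; 5 × 13 = 65 ≡ 8. So (-6)^15 ≡ 8 (mod 19).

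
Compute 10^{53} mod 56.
40

Using successive squaring:
Binary expansion of 53: 110101
Powers of 10 mod 56 (each is the square of the previous):
  10^1 ≡ 10 (mod 56)
  10^2 ≡ 10² = 100 ≡ 44 (mod 56)
  10^4 ≡ 44² = 1936 ≡ 32 (mod 56)
  10^8 ≡ 32² = 1024 ≡ 16 (mod 56)
  10^16 ≡ 16² = 256 ≡ 32 (mod 56)
  10^32 ≡ 32² = 1024 ≡ 16 (mod 56)
53 = 32 + 16 + 4 + 1, so 10^53 = 10^32 × 10^16 × 10^4 × 10^1 ≡ 16 × 32 × 32 × 10 (mod 56)
Multiplying step by step:
  16 × 32 = 512 ≡ 8 (mod 56)
  8 × 32 = 256 ≡ 32 (mod 56)
  32 × 10 = 320 ≡ 40 (mod 56)
Result: 10^53 ≡ 40 (mod 56)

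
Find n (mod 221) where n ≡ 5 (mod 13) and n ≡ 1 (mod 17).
M = 13 × 17 = 221. M₁ = 17, y₁ ≡ 10 (mod 13). M₂ = 13, y₂ ≡ 4 (mod 17). n = 5×17×10 + 1×13×4 ≡ 18 (mod 221)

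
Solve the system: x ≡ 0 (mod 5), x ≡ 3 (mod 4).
M = 5 × 4 = 20. M₁ = 4, y₁ ≡ 4 (mod 5). M₂ = 5, y₂ ≡ 1 (mod 4). x = 0×4×4 + 3×5×1 ≡ 15 (mod 20)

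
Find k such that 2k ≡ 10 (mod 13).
5

Since gcd(2, 13) = 1 divides 10, a solution exists.
Multiply both sides by the inverse of 2 mod 13:
  2^(-1) mod 13 = 7
  x ≡ 7 × 10 ≡ 70 ≡ 5 (mod 13)
Verification: 2 × 5 = 10 = 0 × 13 + 10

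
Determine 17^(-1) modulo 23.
17^(-1) ≡ 19 (mod 23). Verification: 17 × 19 = 323 ≡ 1 (mod 23)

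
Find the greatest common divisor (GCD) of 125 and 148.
1

Using the Euclidean algorithm:
125 = 0 × 148 + 125
148 = 1 × 125 + 23
125 = 5 × 23 + 10
23 = 2 × 10 + 3
10 = 3 × 3 + 1
3 = 3 × 1 + 0

GCD(125, 148) = 1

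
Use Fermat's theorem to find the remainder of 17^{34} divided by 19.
5

By Fermat's Little Theorem, a^(p-1) ≡ 1 (mod p) for prime p and gcd(a, p) = 1
Here p = 19, so 17^18 ≡ 1 (mod 19)
We can reduce the exponent: 34 mod 18 = 16
So 17^34 ≡ 17^16 (mod 19)
Computing: 17^16 mod 19 = 5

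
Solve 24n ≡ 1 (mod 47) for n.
24^(-1) ≡ 2 (mod 47). Verification: 24 × 2 = 48 ≡ 1 (mod 47)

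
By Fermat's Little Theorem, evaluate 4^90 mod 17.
By Fermat: 4^{16} ≡ 1 (mod 17). 90 = 5×16 + 10. So 4^{90} ≡ 4^{10} ≡ 16 (mod 17)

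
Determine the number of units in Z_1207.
1120

Prime factorization: 1207 = 17 × 71
Using the formula φ(n) = n × Π(1 - 1/p) for each prime factor p:
φ(1207) = 1207 × (1 - 1/17) × (1 - 1/71)
φ(1207) = 1120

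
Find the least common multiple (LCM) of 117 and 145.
16965

First find GCD(117, 145) using the Euclidean algorithm:
117 = 0 × 145 + 117
145 = 1 × 117 + 28
117 = 4 × 28 + 5
28 = 5 × 5 + 3
5 = 1 × 3 + 2
3 = 1 × 2 + 1
2 = 2 × 1 + 0
GCD(117, 145) = 1

LCM formula: LCM(a, b) = (a × b) / GCD(a, b)
LCM(117, 145) = (117 × 145) / 1
LCM(117, 145) = 16965 / 1
LCM(117, 145) = 16965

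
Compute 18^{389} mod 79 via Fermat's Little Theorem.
22

By Fermat's Little Theorem, a^(p-1) ≡ 1 (mod p) for prime p and gcd(a, p) = 1
Here p = 79, so 18^78 ≡ 1 (mod 79)
We can reduce the exponent: 389 mod 78 = 77
So 18^389 ≡ 18^77 (mod 79)
Computing: 18^77 mod 79 = 22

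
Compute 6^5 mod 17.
5 = 4 + 1 (binary 101). Repeated squaring mod 17: 6^1 ≡ 6; 6^2 ≡ 6² = 36 ≡ 2; 6^4 ≡ 2² = 4 ≡ 4. Multiply: 6^5 = 6^4 × 6^1 ≡ 4 × 6 (mod 17): 4 × 6 = 24 ≡ 7. So 6^5 ≡ 7 (mod 17).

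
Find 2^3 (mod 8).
3 = 2 + 1 (binary 11). Repeated squaring mod 8: 2^1 ≡ 2; 2^2 ≡ 2² = 4 ≡ 4. Multiply: 2^3 = 2^2 × 2^1 ≡ 4 × 2 (mod 8): 4 × 2 = 8 ≡ 0. So 2^3 ≡ 0 (mod 8).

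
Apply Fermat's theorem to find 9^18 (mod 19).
By Fermat's Little Theorem, 9^{18} ≡ 1 (mod 19) since 19 is prime and gcd(9, 19) = 1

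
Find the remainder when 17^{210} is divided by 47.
By Fermat: 17^{46} ≡ 1 (mod 47). 210 = 4×46 + 26. So 17^{210} ≡ 17^{26} ≡ 25 (mod 47)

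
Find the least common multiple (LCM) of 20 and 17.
340

First find GCD(20, 17) using the Euclidean algorithm:
20 = 1 × 17 + 3
17 = 5 × 3 + 2
3 = 1 × 2 + 1
2 = 2 × 1 + 0
GCD(20, 17) = 1

LCM formula: LCM(a, b) = (a × b) / GCD(a, b)
LCM(20, 17) = (20 × 17) / 1
LCM(20, 17) = 340 / 1
LCM(20, 17) = 340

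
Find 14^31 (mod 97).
Using repeated squaring. 31 = 16 + 8 + 4 + 2 + 1 (binary 11111). Repeated squaring mod 97: 14^1 ≡ 14; 14^2 ≡ 14² = 196 ≡ 2; 14^4 ≡ 2² = 4 ≡ 4; 14^8 ≡ 4² = 16 ≡ 16; 14^16 ≡ 16² = 256 ≡ 62. Multiply: 14^31 = 14^16 × 14^8 × 14^4 × 14^2 × 14^1 ≡ 62 × 16 × 4 × 2 × 14 (mod 97): 62 × 16 = 992 ≡ 22; 22 × 4 = 88 ≡ 88; 88 × 2 = 176 ≡ 79; 79 × 14 = 1106 ≡ 39. So 14^31 ≡ 39 (mod 97).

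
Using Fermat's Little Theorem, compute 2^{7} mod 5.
3

By Fermat's Little Theorem, a^(p-1) ≡ 1 (mod p) for prime p and gcd(a, p) = 1
Here p = 5, so 2^4 ≡ 1 (mod 5)
We can reduce the exponent: 7 mod 4 = 3
So 2^7 ≡ 2^3 (mod 5)
Computing: 2^3 mod 5 = 3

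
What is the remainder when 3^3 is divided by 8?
3 = 2 + 1 (binary 11). Repeated squaring mod 8: 3^1 ≡ 3; 3^2 ≡ 3² = 9 ≡ 1. Multiply: 3^3 = 3^2 × 3^1 ≡ 1 × 3 (mod 8): 1 × 3 = 3 ≡ 3. So 3^3 ≡ 3 (mod 8).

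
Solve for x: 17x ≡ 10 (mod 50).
30

Since gcd(17, 50) = 1 divides 10, a solution exists.
Multiply both sides by the inverse of 17 mod 50:
  17^(-1) mod 50 = 3
  x ≡ 3 × 10 ≡ 30 ≡ 30 (mod 50)
Verification: 17 × 30 = 510 = 10 × 50 + 10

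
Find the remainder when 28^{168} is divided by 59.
By Fermat: 28^{58} ≡ 1 (mod 59). 168 = 2×58 + 52. So 28^{168} ≡ 28^{52} ≡ 48 (mod 59)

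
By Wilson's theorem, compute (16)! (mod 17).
By Wilson's theorem, (16)! ≡ -1 ≡ 16 (mod 17)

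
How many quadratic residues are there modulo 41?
For prime 41, there are (p-1)/2 = (41-1)/2 = 20 quadratic residues (excluding 0).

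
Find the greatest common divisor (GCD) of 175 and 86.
1

Using the Euclidean algorithm:
175 = 2 × 86 + 3
86 = 28 × 3 + 2
3 = 1 × 2 + 1
2 = 2 × 1 + 0

GCD(175, 86) = 1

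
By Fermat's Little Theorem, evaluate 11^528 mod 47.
By Fermat: 11^{46} ≡ 1 (mod 47). 528 ≡ 22 (mod 46). So 11^{528} ≡ 11^{22} ≡ 17 (mod 47)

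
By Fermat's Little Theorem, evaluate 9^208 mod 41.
By Fermat: 9^{40} ≡ 1 (mod 41). 208 ≡ 8 (mod 40). So 9^{208} ≡ 9^{8} ≡ 1 (mod 41)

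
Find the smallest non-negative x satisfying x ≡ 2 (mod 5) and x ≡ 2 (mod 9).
M = 5 × 9 = 45. M₁ = 9, y₁ ≡ 4 (mod 5). M₂ = 5, y₂ ≡ 2 (mod 9). x = 2×9×4 + 2×5×2 ≡ 2 (mod 45)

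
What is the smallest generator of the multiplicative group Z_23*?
p - 1 = 22 has prime divisors 2, 11. h is a primitive root mod 23 iff h^(22/q) ≢ 1 (mod 23) for each such q.
h = 2: 2^11 ≡ 1, 2^2 ≡ 4 (mod 23); 2^11 ≡ 1, so not a primitive root.
h = 3: 3^11 ≡ 1, 3^2 ≡ 9 (mod 23); 3^11 ≡ 1, so not a primitive root.
h = 4: 4^11 ≡ 1, 4^2 ≡ 16 (mod 23); 4^11 ≡ 1, so not a primitive root.
h = 5: 5^11 ≡ 22, 5^2 ≡ 2 (mod 23); none is 1, so 5 has order 22 and is a primitive root.
The smallest primitive root mod 23 is g = 5.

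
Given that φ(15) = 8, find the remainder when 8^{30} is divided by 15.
By Euler: 8^{8} ≡ 1 (mod 15) since gcd(8, 15) = 1. 30 = 3×8 + 6. So 8^{30} ≡ 8^{6} ≡ 4 (mod 15)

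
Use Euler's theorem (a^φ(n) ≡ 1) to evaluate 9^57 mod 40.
By Euler: 9^{16} ≡ 1 (mod 40) since gcd(9, 40) = 1. 57 = 3×16 + 9. So 9^{57} ≡ 9^{9} ≡ 9 (mod 40)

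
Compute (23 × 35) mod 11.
2

(23 × 35) = 805
805 mod 11 = 2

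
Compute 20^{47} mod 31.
28

Using successive squaring:
Binary expansion of 47: 101111
Powers of 20 mod 31 (each is the square of the previous):
  20^1 ≡ 20 (mod 31)
  20^2 ≡ 20² = 400 ≡ 28 (mod 31)
  20^4 ≡ 28² = 784 ≡ 9 (mod 31)
  20^8 ≡ 9² = 81 ≡ 19 (mod 31)
  20^16 ≡ 19² = 361 ≡ 20 (mod 31)
  20^32 ≡ 20² = 400 ≡ 28 (mod 31)
47 = 32 + 8 + 4 + 2 + 1, so 20^47 = 20^32 × 20^8 × 20^4 × 20^2 × 20^1 ≡ 28 × 19 × 9 × 28 × 20 (mod 31)
Multiplying step by step:
  28 × 19 = 532 ≡ 5 (mod 31)
  5 × 9 = 45 ≡ 14 (mod 31)
  14 × 28 = 392 ≡ 20 (mod 31)
  20 × 20 = 400 ≡ 28 (mod 31)
Result: 20^47 ≡ 28 (mod 31)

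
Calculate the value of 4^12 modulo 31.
Using repeated squaring. 12 = 8 + 4 (binary 1100). Repeated squaring mod 31: 4^1 ≡ 4; 4^2 ≡ 4² = 16 ≡ 16; 4^4 ≡ 16² = 256 ≡ 8; 4^8 ≡ 8² = 64 ≡ 2. Multiply: 4^12 = 4^8 × 4^4 ≡ 2 × 8 (mod 31): 2 × 8 = 16 ≡ 16. So 4^12 ≡ 16 (mod 31).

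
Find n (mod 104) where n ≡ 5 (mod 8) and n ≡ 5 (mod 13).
M = 8 × 13 = 104. M₁ = 13, y₁ ≡ 5 (mod 8). M₂ = 8, y₂ ≡ 5 (mod 13). n = 5×13×5 + 5×8×5 ≡ 5 (mod 104)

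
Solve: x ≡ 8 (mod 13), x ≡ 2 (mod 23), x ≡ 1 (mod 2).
M = 13 × 23 × 2 = 598. M₁ = 46, y₁ ≡ 2 (mod 13). M₂ = 26, y₂ ≡ 8 (mod 23). M₃ = 299, y₃ ≡ 1 (mod 2). x = 8×46×2 + 2×26×8 + 1×299×1 ≡ 255 (mod 598)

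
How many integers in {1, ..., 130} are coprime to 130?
48

Prime factorization: 130 = 2 × 5 × 13
Using the formula φ(n) = n × Π(1 - 1/p) for each prime factor p:
φ(130) = 130 × (1 - 1/2) × (1 - 1/5) × (1 - 1/13)
φ(130) = 48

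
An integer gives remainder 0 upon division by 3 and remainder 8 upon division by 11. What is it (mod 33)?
M = 3 × 11 = 33. M₁ = 11, y₁ ≡ 2 (mod 3). M₂ = 3, y₂ ≡ 4 (mod 11). y = 0×11×2 + 8×3×4 ≡ 30 (mod 33). The smallest positive such number is 30.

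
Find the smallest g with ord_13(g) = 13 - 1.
p - 1 = 12 has prime divisors 2, 3. h is a primitive root mod 13 iff h^(12/q) ≢ 1 (mod 13) for each such q.
h = 2: 2^6 ≡ 12, 2^4 ≡ 3 (mod 13); none is 1, so 2 has order 12 and is a primitive root.
The smallest primitive root mod 13 is g = 2.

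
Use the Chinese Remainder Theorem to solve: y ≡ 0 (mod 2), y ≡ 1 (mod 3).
M = 2 × 3 = 6. M₁ = 3, y₁ ≡ 1 (mod 2). M₂ = 2, y₂ ≡ 2 (mod 3). y = 0×3×1 + 1×2×2 ≡ 4 (mod 6)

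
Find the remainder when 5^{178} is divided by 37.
By Fermat: 5^{36} ≡ 1 (mod 37). 178 = 4×36 + 34. So 5^{178} ≡ 5^{34} ≡ 3 (mod 37)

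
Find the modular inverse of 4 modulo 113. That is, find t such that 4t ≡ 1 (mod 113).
85

Using Extended Euclidean Algorithm:
gcd(4, 113) = 1
Bezout coefficients: 4 × -28 + 113 × 1 = 1
So 4 × -28 ≡ 1 (mod 113)
The inverse is -28 mod 113 = 85
Verification: 4 × 85 = 340 = 3 × 113 + 1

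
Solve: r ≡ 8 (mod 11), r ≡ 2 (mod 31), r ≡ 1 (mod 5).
M = 11 × 31 × 5 = 1705. M₁ = 155, y₁ ≡ 1 (mod 11). M₂ = 55, y₂ ≡ 22 (mod 31). M₃ = 341, y₃ ≡ 1 (mod 5). r = 8×155×1 + 2×55×22 + 1×341×1 ≡ 591 (mod 1705)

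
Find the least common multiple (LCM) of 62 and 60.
1860

First find GCD(62, 60) using the Euclidean algorithm:
62 = 1 × 60 + 2
60 = 30 × 2 + 0
GCD(62, 60) = 2

LCM formula: LCM(a, b) = (a × b) / GCD(a, b)
LCM(62, 60) = (62 × 60) / 2
LCM(62, 60) = 3720 / 2
LCM(62, 60) = 1860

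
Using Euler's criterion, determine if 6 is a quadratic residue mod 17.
By Euler's criterion: 6^{8} ≡ 16 (mod 17). Since this equals -1 (≡ 16), 6 is not a QR.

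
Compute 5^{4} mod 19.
17

Using successive squaring:
Binary expansion of 4: 100
Powers of 5 mod 19 (each is the square of the previous):
  5^1 ≡ 5 (mod 19)
  5^2 ≡ 5² = 25 ≡ 6 (mod 19)
  5^4 ≡ 6² = 36 ≡ 17 (mod 19)
4 is a power of 2, so 5^4 is the last square: ≡ 17 (mod 19)
Result: 5^4 ≡ 17 (mod 19)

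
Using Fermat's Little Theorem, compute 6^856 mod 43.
By Fermat: 6^{42} ≡ 1 (mod 43). 856 ≡ 16 (mod 42). So 6^{856} ≡ 6^{16} ≡ 6 (mod 43)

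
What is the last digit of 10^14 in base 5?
Using repeated squaring. 10 ≡ 0 (mod 5). 14 = 8 + 4 + 2 (binary 1110). Repeated squaring mod 5: 0^1 ≡ 0; 0^2 ≡ 0² = 0 ≡ 0; 0^4 ≡ 0² = 0 ≡ 0; 0^8 ≡ 0² = 0 ≡ 0. Multiply: 10^14 ≡ 0^8 × 0^4 × 0^2 ≡ 0 × 0 × 0 (mod 5): 0 × 0 = 0 ≡ 0; 0 × 0 = 0 ≡ 0. So 10^14 ≡ 0 (mod 5).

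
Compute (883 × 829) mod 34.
21

(883 × 829) = 732007
732007 mod 34 = 21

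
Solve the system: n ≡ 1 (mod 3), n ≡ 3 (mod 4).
M = 3 × 4 = 12. M₁ = 4, y₁ ≡ 1 (mod 3). M₂ = 3, y₂ ≡ 3 (mod 4). n = 1×4×1 + 3×3×3 ≡ 7 (mod 12)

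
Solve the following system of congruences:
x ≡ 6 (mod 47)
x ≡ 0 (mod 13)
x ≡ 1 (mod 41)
15704

Using the Chinese Remainder Theorem:
M = product of moduli = 25051
For equation 1: M_1 = 533, 533 ≡ 16 (mod 47), inverse of 533 mod 47 is 3 (check: 16 × 3 = 48 ≡ 1 (mod 47))
For equation 2: M_2 = 1927, 1927 ≡ 3 (mod 13), inverse of 1927 mod 13 is 9 (check: 3 × 9 = 27 ≡ 1 (mod 13))
For equation 3: M_3 = 611, 611 ≡ 37 (mod 41), inverse of 611 mod 41 is 10 (check: 37 × 10 = 370 ≡ 1 (mod 41))
Combine: x ≡ Σ r_i×M_i×(M_i⁻¹ mod m_i) = 6×533×3 + 0×1927×9 + 1×611×10 = 9594 + 0 + 6110 = 15704
15704 mod 25051 = 15704
x ≡ 15704 (mod 25051)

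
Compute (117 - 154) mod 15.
8

(117 - 154) = -37
-37 mod 15 = 8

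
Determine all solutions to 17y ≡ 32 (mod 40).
16

Since gcd(17, 40) = 1 divides 32, a solution exists.
Multiply both sides by the inverse of 17 mod 40:
  17^(-1) mod 40 = 33
  x ≡ 33 × 32 ≡ 1056 ≡ 16 (mod 40)
Verification: 17 × 16 = 272 = 6 × 40 + 32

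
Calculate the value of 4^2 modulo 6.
2 = 2 (binary 10). Repeated squaring mod 6: 4^1 ≡ 4; 4^2 ≡ 4² = 16 ≡ 4. So 4^2 ≡ 4 (mod 6).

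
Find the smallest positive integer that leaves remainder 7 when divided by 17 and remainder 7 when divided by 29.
M = 17 × 29 = 493. M₁ = 29, y₁ ≡ 10 (mod 17). M₂ = 17, y₂ ≡ 12 (mod 29). z = 7×29×10 + 7×17×12 ≡ 7 (mod 493). The smallest positive such number is 7.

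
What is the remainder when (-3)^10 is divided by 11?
(-3) ≡ 8 (mod 11). 10 = 8 + 2 (binary 1010). Repeated squaring mod 11: 8^1 ≡ 8; 8^2 ≡ 8² = 64 ≡ 9; 8^4 ≡ 9² = 81 ≡ 4; 8^8 ≡ 4² = 16 ≡ 5. Multiply: (-3)^10 ≡ 8^8 × 8^2 ≡ 5 × 9 (mod 11): 5 × 9 = 45 ≡ 1. So (-3)^10 ≡ 1 (mod 11).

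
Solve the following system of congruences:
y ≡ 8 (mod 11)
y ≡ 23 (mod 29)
52

Using the Chinese Remainder Theorem:
M = product of moduli = 319
For equation 1: M_1 = 29, 29 ≡ 7 (mod 11), inverse of 29 mod 11 is 8 (check: 7 × 8 = 56 ≡ 1 (mod 11))
For equation 2: M_2 = 11, 11 ≡ 11 (mod 29), inverse of 11 mod 29 is 8 (check: 11 × 8 = 88 ≡ 1 (mod 29))
Combine: y ≡ Σ r_i×M_i×(M_i⁻¹ mod m_i) = 8×29×8 + 23×11×8 = 1856 + 2024 = 3880
3880 mod 319 = 52
y ≡ 52 (mod 319)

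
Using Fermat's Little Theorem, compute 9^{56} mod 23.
9

By Fermat's Little Theorem, a^(p-1) ≡ 1 (mod p) for prime p and gcd(a, p) = 1
Here p = 23, so 9^22 ≡ 1 (mod 23)
We can reduce the exponent: 56 mod 22 = 12
So 9^56 ≡ 9^12 (mod 23)
Computing: 9^12 mod 23 = 9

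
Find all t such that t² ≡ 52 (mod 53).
The square roots of 52 mod 53 are 23 and 30. Verify: 23² = 529 ≡ 52 (mod 53)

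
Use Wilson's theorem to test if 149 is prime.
(148)! mod 149 = 148. Since 148 ≡ -1 (mod 149), 149 is prime.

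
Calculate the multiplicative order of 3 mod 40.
Powers of 3 mod 40: 3^1≡3, 3^2≡9, 3^3≡27, 3^4≡1. Order = 4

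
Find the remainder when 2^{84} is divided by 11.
By Fermat: 2^{10} ≡ 1 (mod 11). 84 = 8×10 + 4. So 2^{84} ≡ 2^{4} ≡ 5 (mod 11)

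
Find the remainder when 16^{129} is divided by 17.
By Fermat: 16^{16} ≡ 1 (mod 17). 129 = 8×16 + 1. So 16^{129} ≡ 16^{1} ≡ 16 (mod 17)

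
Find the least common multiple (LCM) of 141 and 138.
6486

First find GCD(141, 138) using the Euclidean algorithm:
141 = 1 × 138 + 3
138 = 46 × 3 + 0
GCD(141, 138) = 3

LCM formula: LCM(a, b) = (a × b) / GCD(a, b)
LCM(141, 138) = (141 × 138) / 3
LCM(141, 138) = 19458 / 3
LCM(141, 138) = 6486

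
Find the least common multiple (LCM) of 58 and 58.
58

First find GCD(58, 58) using the Euclidean algorithm:
58 = 1 × 58 + 0
GCD(58, 58) = 58

LCM formula: LCM(a, b) = (a × b) / GCD(a, b)
LCM(58, 58) = (58 × 58) / 58
LCM(58, 58) = 3364 / 58
LCM(58, 58) = 58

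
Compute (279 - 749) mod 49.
20

(279 - 749) = -470
-470 mod 49 = 20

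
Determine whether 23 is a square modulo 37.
By Euler's criterion: 23^{18} ≡ 36 (mod 37). Since this equals -1 (≡ 36), 23 is not a QR.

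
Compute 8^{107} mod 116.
72

Using successive squaring:
Binary expansion of 107: 1101011
Powers of 8 mod 116 (each is the square of the previous):
  8^1 ≡ 8 (mod 116)
  8^2 ≡ 8² = 64 ≡ 64 (mod 116)
  8^4 ≡ 64² = 4096 ≡ 36 (mod 116)
  8^8 ≡ 36² = 1296 ≡ 20 (mod 116)
  8^16 ≡ 20² = 400 ≡ 52 (mod 116)
  8^32 ≡ 52² = 2704 ≡ 36 (mod 116)
  8^64 ≡ 36² = 1296 ≡ 20 (mod 116)
107 = 64 + 32 + 8 + 2 + 1, so 8^107 = 8^64 × 8^32 × 8^8 × 8^2 × 8^1 ≡ 20 × 36 × 20 × 64 × 8 (mod 116)
Multiplying step by step:
  20 × 36 = 720 ≡ 24 (mod 116)
  24 × 20 = 480 ≡ 16 (mod 116)
  16 × 64 = 1024 ≡ 96 (mod 116)
  96 × 8 = 768 ≡ 72 (mod 116)
Result: 8^107 ≡ 72 (mod 116)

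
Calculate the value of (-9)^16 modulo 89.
Using repeated squaring. (-9) ≡ 80 (mod 89). 16 = 16 (binary 10000). Repeated squaring mod 89: 80^1 ≡ 80; 80^2 ≡ 80² = 6400 ≡ 81; 80^4 ≡ 81² = 6561 ≡ 64; 80^8 ≡ 64² = 4096 ≡ 2; 80^16 ≡ 2² = 4 ≡ 4. So (-9)^16 ≡ 4 (mod 89).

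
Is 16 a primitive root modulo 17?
No

To verify, check if 16^(16/q) ≢ 1 (mod 17) for each prime divisor q of 16
Divisors of 16 = 16: [1, 2, 4, 8, 16]
  16^(16/2) = 16^8 ≡ 1 (mod 17)
Conclusion: 16 is not a primitive root modulo 17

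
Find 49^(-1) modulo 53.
13

Using Extended Euclidean Algorithm:
gcd(49, 53) = 1
Bezout coefficients: 49 × 13 + 53 × -12 = 1
So 49 × 13 ≡ 1 (mod 53)
The inverse is 13 mod 53 = 13
Verification: 49 × 13 = 637 = 12 × 53 + 1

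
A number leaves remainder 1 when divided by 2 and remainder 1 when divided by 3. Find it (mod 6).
M = 2 × 3 = 6. M₁ = 3, y₁ ≡ 1 (mod 2). M₂ = 2, y₂ ≡ 2 (mod 3). m = 1×3×1 + 1×2×2 ≡ 1 (mod 6)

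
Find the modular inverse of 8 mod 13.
8^(-1) ≡ 5 (mod 13). Verification: 8 × 5 = 40 ≡ 1 (mod 13)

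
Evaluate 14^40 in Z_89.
Using repeated squaring. 40 = 32 + 8 (binary 101000). Repeated squaring mod 89: 14^1 ≡ 14; 14^2 ≡ 14² = 196 ≡ 18; 14^4 ≡ 18² = 324 ≡ 57; 14^8 ≡ 57² = 3249 ≡ 45; 14^16 ≡ 45² = 2025 ≡ 67; 14^32 ≡ 67² = 4489 ≡ 39. Multiply: 14^40 = 14^32 × 14^8 ≡ 39 × 45 (mod 89): 39 × 45 = 1755 ≡ 64. So 14^40 ≡ 64 (mod 89).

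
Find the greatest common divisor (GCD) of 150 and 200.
50

Using the Euclidean algorithm:
150 = 0 × 200 + 150
200 = 1 × 150 + 50
150 = 3 × 50 + 0

GCD(150, 200) = 50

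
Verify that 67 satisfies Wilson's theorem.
(66)! mod 67 = 66. Since this equals -1 (mod 67), Wilson confirms 67 is prime.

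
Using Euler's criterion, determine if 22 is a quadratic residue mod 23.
By Euler's criterion: 22^{11} ≡ 22 (mod 23). Since this equals -1 (≡ 22), 22 is not a QR.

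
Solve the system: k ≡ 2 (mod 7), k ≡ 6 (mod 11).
M = 7 × 11 = 77. M₁ = 11, y₁ ≡ 2 (mod 7). M₂ = 7, y₂ ≡ 8 (mod 11). k = 2×11×2 + 6×7×8 ≡ 72 (mod 77)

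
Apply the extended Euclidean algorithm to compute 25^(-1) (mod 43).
Extended GCD: 25(-12) + 43(7) = 1. So 25^(-1) ≡ 31 ≡ 31 (mod 43). Verify: 25 × 31 = 775 ≡ 1 (mod 43)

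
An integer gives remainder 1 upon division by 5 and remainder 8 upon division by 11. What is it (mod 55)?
M = 5 × 11 = 55. M₁ = 11, y₁ ≡ 1 (mod 5). M₂ = 5, y₂ ≡ 9 (mod 11). n = 1×11×1 + 8×5×9 ≡ 41 (mod 55). The smallest positive such number is 41.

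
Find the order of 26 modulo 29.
Powers of 26 mod 29: 26^1≡26, 26^2≡9, 26^3≡2, 26^4≡23, 26^5≡18, 26^6≡4, 26^7≡17, 26^8≡7, 26^9≡8, 26^10≡5, 26^11≡14, 26^12≡16, 26^13≡10, 26^14≡28, 26^15≡3, 26^16≡20, 26^17≡27, 26^18≡6, 26^19≡11, 26^20≡25, 26^21≡12, 26^22≡22, 26^23≡21, 26^24≡24, 26^25≡15, 26^26≡13, 26^27≡19, 26^28≡1. Order = 28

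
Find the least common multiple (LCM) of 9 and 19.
171

First find GCD(9, 19) using the Euclidean algorithm:
9 = 0 × 19 + 9
19 = 2 × 9 + 1
9 = 9 × 1 + 0
GCD(9, 19) = 1

LCM formula: LCM(a, b) = (a × b) / GCD(a, b)
LCM(9, 19) = (9 × 19) / 1
LCM(9, 19) = 171 / 1
LCM(9, 19) = 171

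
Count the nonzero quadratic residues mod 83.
For prime 83, there are (p-1)/2 = (83-1)/2 = 41 quadratic residues (excluding 0).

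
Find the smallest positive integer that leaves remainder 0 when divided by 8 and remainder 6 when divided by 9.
M = 8 × 9 = 72. M₁ = 9, y₁ ≡ 1 (mod 8). M₂ = 8, y₂ ≡ 8 (mod 9). t = 0×9×1 + 6×8×8 ≡ 24 (mod 72). The smallest positive such number is 24.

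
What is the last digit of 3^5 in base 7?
5 = 4 + 1 (binary 101). Repeated squaring mod 7: 3^1 ≡ 3; 3^2 ≡ 3² = 9 ≡ 2; 3^4 ≡ 2² = 4 ≡ 4. Multiply: 3^5 = 3^4 × 3^1 ≡ 4 × 3 (mod 7): 4 × 3 = 12 ≡ 5. So 3^5 ≡ 5 (mod 7).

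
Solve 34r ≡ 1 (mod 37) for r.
34^(-1) ≡ 12 (mod 37). Verification: 34 × 12 = 408 ≡ 1 (mod 37)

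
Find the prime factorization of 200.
2^3 × 5^2

Divide by primes starting from smallest:
200 ÷ 2 = 100
100 ÷ 2 = 50
50 ÷ 2 = 25
25 ÷ 5 = 5
5 ÷ 5 = 1

200 = 2^3 × 5^2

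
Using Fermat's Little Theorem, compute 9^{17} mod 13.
3

By Fermat's Little Theorem, a^(p-1) ≡ 1 (mod p) for prime p and gcd(a, p) = 1
Here p = 13, so 9^12 ≡ 1 (mod 13)
We can reduce the exponent: 17 mod 12 = 5
So 9^17 ≡ 9^5 (mod 13)
Computing: 9^5 mod 13 = 3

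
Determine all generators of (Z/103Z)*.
Primitive roots mod 103: {5, 6, 11, 12, 20, 21, 35, 40, 43, 44, 45, 48, 51, 53, 54, 62, 65, 67, 70, 71, 74, 75, 77, 78, 84, 85, 86, 87, 88, 96, 99, 101}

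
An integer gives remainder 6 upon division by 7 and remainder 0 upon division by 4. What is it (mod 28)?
M = 7 × 4 = 28. M₁ = 4, y₁ ≡ 2 (mod 7). M₂ = 7, y₂ ≡ 3 (mod 4). t = 6×4×2 + 0×7×3 ≡ 20 (mod 28). The smallest positive such number is 20.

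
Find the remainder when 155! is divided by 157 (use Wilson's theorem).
(156)! = (155)! × (156) ≡ -1 (mod 157). So (155)! ≡ -1 × (156)^(-1) ≡ (-1)×(-1) = 1 (mod 157)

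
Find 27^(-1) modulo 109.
105

Using Extended Euclidean Algorithm:
gcd(27, 109) = 1
Bezout coefficients: 27 × -4 + 109 × 1 = 1
So 27 × -4 ≡ 1 (mod 109)
The inverse is -4 mod 109 = 105
Verification: 27 × 105 = 2835 = 26 × 109 + 1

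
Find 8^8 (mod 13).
8 = 8 (binary 1000). Repeated squaring mod 13: 8^1 ≡ 8; 8^2 ≡ 8² = 64 ≡ 12; 8^4 ≡ 12² = 144 ≡ 1; 8^8 ≡ 1² = 1 ≡ 1. So 8^8 ≡ 1 (mod 13).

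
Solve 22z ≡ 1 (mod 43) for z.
22^(-1) ≡ 2 (mod 43). Verification: 22 × 2 = 44 ≡ 1 (mod 43)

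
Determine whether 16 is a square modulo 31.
By Euler's criterion: 16^{15} ≡ 1 (mod 31). Since this equals 1, 16 is a QR.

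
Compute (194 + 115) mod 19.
5

(194 + 115) = 309
309 mod 19 = 5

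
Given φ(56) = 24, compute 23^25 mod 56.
By Euler: 23^{24} ≡ 1 (mod 56) since gcd(23, 56) = 1. 25 = 1×24 + 1. So 23^{25} ≡ 23^{1} ≡ 23 (mod 56)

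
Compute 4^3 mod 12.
3 = 2 + 1 (binary 11). Repeated squaring mod 12: 4^1 ≡ 4; 4^2 ≡ 4² = 16 ≡ 4. Multiply: 4^3 = 4^2 × 4^1 ≡ 4 × 4 (mod 12): 4 × 4 = 16 ≡ 4. So 4^3 ≡ 4 (mod 12).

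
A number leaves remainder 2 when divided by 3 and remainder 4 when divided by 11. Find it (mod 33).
M = 3 × 11 = 33. M₁ = 11, y₁ ≡ 2 (mod 3). M₂ = 3, y₂ ≡ 4 (mod 11). k = 2×11×2 + 4×3×4 ≡ 26 (mod 33)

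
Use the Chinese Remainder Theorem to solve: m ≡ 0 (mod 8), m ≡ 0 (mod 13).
M = 8 × 13 = 104. M₁ = 13, y₁ ≡ 5 (mod 8). M₂ = 8, y₂ ≡ 5 (mod 13). m = 0×13×5 + 0×8×5 ≡ 0 (mod 104)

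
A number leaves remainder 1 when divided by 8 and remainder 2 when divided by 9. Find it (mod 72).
M = 8 × 9 = 72. M₁ = 9, y₁ ≡ 1 (mod 8). M₂ = 8, y₂ ≡ 8 (mod 9). z = 1×9×1 + 2×8×8 ≡ 65 (mod 72)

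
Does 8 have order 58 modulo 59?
p - 1 = 58 has prime divisors 2, 29. Check 8^(58/q) mod 59 for each: 8^(58/2) = 8^29 ≡ 58, 8^(58/29) = 8^2 ≡ 5 (mod 59). None of these is 1, so 8 has order 58 = φ(59), so it is a primitive root mod 59.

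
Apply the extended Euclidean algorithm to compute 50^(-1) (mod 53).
Extended GCD: 50(-18) + 53(17) = 1. So 50^(-1) ≡ 35 ≡ 35 (mod 53). Verify: 50 × 35 = 1750 ≡ 1 (mod 53)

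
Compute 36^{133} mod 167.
8

Using successive squaring:
Binary expansion of 133: 10000101
Powers of 36 mod 167 (each is the square of the previous):
  36^1 ≡ 36 (mod 167)
  36^2 ≡ 36² = 1296 ≡ 127 (mod 167)
  36^4 ≡ 127² = 16129 ≡ 97 (mod 167)
  36^8 ≡ 97² = 9409 ≡ 57 (mod 167)
  36^16 ≡ 57² = 3249 ≡ 76 (mod 167)
  36^32 ≡ 76² = 5776 ≡ 98 (mod 167)
  36^64 ≡ 98² = 9604 ≡ 85 (mod 167)
  36^128 ≡ 85² = 7225 ≡ 44 (mod 167)
133 = 128 + 4 + 1, so 36^133 = 36^128 × 36^4 × 36^1 ≡ 44 × 97 × 36 (mod 167)
Multiplying step by step:
  44 × 97 = 4268 ≡ 93 (mod 167)
  93 × 36 = 3348 ≡ 8 (mod 167)
Result: 36^133 ≡ 8 (mod 167)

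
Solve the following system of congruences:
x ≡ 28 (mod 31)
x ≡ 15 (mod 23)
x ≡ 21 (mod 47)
13792

Using the Chinese Remainder Theorem:
M = product of moduli = 33511
For equation 1: M_1 = 1081, 1081 ≡ 27 (mod 31), inverse of 1081 mod 31 is 23 (check: 27 × 23 = 621 ≡ 1 (mod 31))
For equation 2: M_2 = 1457, 1457 ≡ 8 (mod 23), inverse of 1457 mod 23 is 3 (check: 8 × 3 = 24 ≡ 1 (mod 23))
For equation 3: M_3 = 713, 713 ≡ 8 (mod 47), inverse of 713 mod 47 is 6 (check: 8 × 6 = 48 ≡ 1 (mod 47))
Combine: x ≡ Σ r_i×M_i×(M_i⁻¹ mod m_i) = 28×1081×23 + 15×1457×3 + 21×713×6 = 696164 + 65565 + 89838 = 851567
851567 mod 33511 = 13792
x ≡ 13792 (mod 33511)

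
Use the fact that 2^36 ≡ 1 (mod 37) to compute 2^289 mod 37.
By Fermat: 2^{36} ≡ 1 (mod 37). 289 ≡ 1 (mod 36). So 2^{289} ≡ 2^{1} ≡ 2 (mod 37)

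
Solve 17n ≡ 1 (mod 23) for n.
19

Using Extended Euclidean Algorithm:
gcd(17, 23) = 1
Bezout coefficients: 17 × -4 + 23 × 3 = 1
So 17 × -4 ≡ 1 (mod 23)
The inverse is -4 mod 23 = 19
Verification: 17 × 19 = 323 = 14 × 23 + 1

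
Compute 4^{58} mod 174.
16

Using successive squaring:
Binary expansion of 58: 111010
Powers of 4 mod 174 (each is the square of the previous):
  4^1 ≡ 4 (mod 174)
  4^2 ≡ 4² = 16 ≡ 16 (mod 174)
  4^4 ≡ 16² = 256 ≡ 82 (mod 174)
  4^8 ≡ 82² = 6724 ≡ 112 (mod 174)
  4^16 ≡ 112² = 12544 ≡ 16 (mod 174)
  4^32 ≡ 16² = 256 ≡ 82 (mod 174)
58 = 32 + 16 + 8 + 2, so 4^58 = 4^32 × 4^16 × 4^8 × 4^2 ≡ 82 × 16 × 112 × 16 (mod 174)
Multiplying step by step:
  82 × 16 = 1312 ≡ 94 (mod 174)
  94 × 112 = 10528 ≡ 88 (mod 174)
  88 × 16 = 1408 ≡ 16 (mod 174)
Result: 4^58 ≡ 16 (mod 174)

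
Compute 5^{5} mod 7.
3

Using successive squaring:
Binary expansion of 5: 101
Powers of 5 mod 7 (each is the square of the previous):
  5^1 ≡ 5 (mod 7)
  5^2 ≡ 5² = 25 ≡ 4 (mod 7)
  5^4 ≡ 4² = 16 ≡ 2 (mod 7)
5 = 4 + 1, so 5^5 = 5^4 × 5^1 ≡ 2 × 5 (mod 7)
Multiplying step by step:
  2 × 5 = 10 ≡ 3 (mod 7)
Result: 5^5 ≡ 3 (mod 7)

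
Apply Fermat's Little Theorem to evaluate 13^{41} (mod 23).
2

By Fermat's Little Theorem, a^(p-1) ≡ 1 (mod p) for prime p and gcd(a, p) = 1
Here p = 23, so 13^22 ≡ 1 (mod 23)
We can reduce the exponent: 41 mod 22 = 19
So 13^41 ≡ 13^19 (mod 23)
Computing: 13^19 mod 23 = 2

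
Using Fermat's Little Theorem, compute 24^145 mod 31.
By Fermat: 24^{30} ≡ 1 (mod 31). 145 = 4×30 + 25. So 24^{145} ≡ 24^{25} ≡ 6 (mod 31)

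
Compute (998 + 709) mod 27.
6

(998 + 709) = 1707
1707 mod 27 = 6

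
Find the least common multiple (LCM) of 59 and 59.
59

First find GCD(59, 59) using the Euclidean algorithm:
59 = 1 × 59 + 0
GCD(59, 59) = 59

LCM formula: LCM(a, b) = (a × b) / GCD(a, b)
LCM(59, 59) = (59 × 59) / 59
LCM(59, 59) = 3481 / 59
LCM(59, 59) = 59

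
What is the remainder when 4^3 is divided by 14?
3 = 2 + 1 (binary 11). Repeated squaring mod 14: 4^1 ≡ 4; 4^2 ≡ 4² = 16 ≡ 2. Multiply: 4^3 = 4^2 × 4^1 ≡ 2 × 4 (mod 14): 2 × 4 = 8 ≡ 8. So 4^3 ≡ 8 (mod 14).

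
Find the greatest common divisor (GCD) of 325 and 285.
5

Using the Euclidean algorithm:
325 = 1 × 285 + 40
285 = 7 × 40 + 5
40 = 8 × 5 + 0

GCD(325, 285) = 5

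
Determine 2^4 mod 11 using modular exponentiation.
4 = 4 (binary 100). Repeated squaring mod 11: 2^1 ≡ 2; 2^2 ≡ 2² = 4 ≡ 4; 2^4 ≡ 4² = 16 ≡ 5. So 2^4 ≡ 5 (mod 11).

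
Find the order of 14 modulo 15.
Powers of 14 mod 15: 14^1≡14, 14^2≡1. Order = 2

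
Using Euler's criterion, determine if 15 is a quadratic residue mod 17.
By Euler's criterion: 15^{8} ≡ 1 (mod 17). Since this equals 1, 15 is a QR.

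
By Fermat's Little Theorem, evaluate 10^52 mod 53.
By Fermat's Little Theorem, 10^{52} ≡ 1 (mod 53) since 53 is prime and gcd(10, 53) = 1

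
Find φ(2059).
1960

Prime factorization: 2059 = 29 × 71
Using the formula φ(n) = n × Π(1 - 1/p) for each prime factor p:
φ(2059) = 2059 × (1 - 1/29) × (1 - 1/71)
φ(2059) = 1960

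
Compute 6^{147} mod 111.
105

Using successive squaring:
Binary expansion of 147: 10010011
Powers of 6 mod 111 (each is the square of the previous):
  6^1 ≡ 6 (mod 111)
  6^2 ≡ 6² = 36 ≡ 36 (mod 111)
  6^4 ≡ 36² = 1296 ≡ 75 (mod 111)
  6^8 ≡ 75² = 5625 ≡ 75 (mod 111)
  6^16 ≡ 75² = 5625 ≡ 75 (mod 111)
  6^32 ≡ 75² = 5625 ≡ 75 (mod 111)
  6^64 ≡ 75² = 5625 ≡ 75 (mod 111)
  6^128 ≡ 75² = 5625 ≡ 75 (mod 111)
147 = 128 + 16 + 2 + 1, so 6^147 = 6^128 × 6^16 × 6^2 × 6^1 ≡ 75 × 75 × 36 × 6 (mod 111)
Multiplying step by step:
  75 × 75 = 5625 ≡ 75 (mod 111)
  75 × 36 = 2700 ≡ 36 (mod 111)
  36 × 6 = 216 ≡ 105 (mod 111)
Result: 6^147 ≡ 105 (mod 111)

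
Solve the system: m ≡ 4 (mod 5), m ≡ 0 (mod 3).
M = 5 × 3 = 15. M₁ = 3, y₁ ≡ 2 (mod 5). M₂ = 5, y₂ ≡ 2 (mod 3). m = 4×3×2 + 0×5×2 ≡ 9 (mod 15)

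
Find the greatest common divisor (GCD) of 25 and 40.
5

Using the Euclidean algorithm:
25 = 0 × 40 + 25
40 = 1 × 25 + 15
25 = 1 × 15 + 10
15 = 1 × 10 + 5
10 = 2 × 5 + 0

GCD(25, 40) = 5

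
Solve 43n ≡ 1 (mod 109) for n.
71

Using Extended Euclidean Algorithm:
gcd(43, 109) = 1
Bezout coefficients: 43 × -38 + 109 × 15 = 1
So 43 × -38 ≡ 1 (mod 109)
The inverse is -38 mod 109 = 71
Verification: 43 × 71 = 3053 = 28 × 109 + 1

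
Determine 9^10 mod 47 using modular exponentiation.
10 = 8 + 2 (binary 1010). Repeated squaring mod 47: 9^1 ≡ 9; 9^2 ≡ 9² = 81 ≡ 34; 9^4 ≡ 34² = 1156 ≡ 28; 9^8 ≡ 28² = 784 ≡ 32. Multiply: 9^10 = 9^8 × 9^2 ≡ 32 × 34 (mod 47): 32 × 34 = 1088 ≡ 7. So 9^10 ≡ 7 (mod 47).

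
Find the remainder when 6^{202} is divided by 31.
By Fermat: 6^{30} ≡ 1 (mod 31). 202 = 6×30 + 22. So 6^{202} ≡ 6^{22} ≡ 25 (mod 31)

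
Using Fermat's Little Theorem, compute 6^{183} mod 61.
33

By Fermat's Little Theorem, a^(p-1) ≡ 1 (mod p) for prime p and gcd(a, p) = 1
Here p = 61, so 6^60 ≡ 1 (mod 61)
We can reduce the exponent: 183 mod 60 = 3
So 6^183 ≡ 6^3 (mod 61)
Computing: 6^3 mod 61 = 33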